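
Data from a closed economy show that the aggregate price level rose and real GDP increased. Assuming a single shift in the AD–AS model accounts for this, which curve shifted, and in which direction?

AD shifted right

P rose and Y rose. An AD shift moves P and Y in the same direction; an SRAS shift moves them in opposite directions.
Here P and Y moved in the same direction, so the AD curve shifted.
Since Y rose, AD shifted right.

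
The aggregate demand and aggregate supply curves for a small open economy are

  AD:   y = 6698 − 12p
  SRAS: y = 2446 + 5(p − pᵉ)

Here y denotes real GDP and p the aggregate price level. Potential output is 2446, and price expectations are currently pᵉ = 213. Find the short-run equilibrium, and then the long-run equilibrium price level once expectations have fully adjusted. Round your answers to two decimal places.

Short run: p = 312.76, y = 2944.82. Long run: p = 354.33.

Short run: with pᵉ = 213, SRAS is y = 1381 + 5p. Setting AD = SRAS gives 5317 = 17p, so p = 312.76 and y = 6698 − 12p = 2944.82.
Output 2944.82 is above potential 2446, so over time expected prices rise and SRAS shifts left until y returns to 2446.
Long run: y = 2446 on the AD curve gives 2446 = 6698 − 12p, so p = 354.33.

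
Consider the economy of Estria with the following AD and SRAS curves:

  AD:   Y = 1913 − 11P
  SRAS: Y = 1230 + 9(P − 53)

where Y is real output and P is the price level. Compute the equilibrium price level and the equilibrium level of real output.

Write SRAS as Y = 1230 + 9P − 477 = 753 + 9P.
Set AD = SRAS: 1913 − 11P = 753 + 9P, so 1160 = 20P and P = 58.
Then Y = 1913 − 11·58 = 1275.

P = 58, Y = 1275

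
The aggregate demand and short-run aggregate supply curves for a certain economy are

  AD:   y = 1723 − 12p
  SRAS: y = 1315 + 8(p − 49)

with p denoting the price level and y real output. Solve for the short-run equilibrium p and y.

p = 40, y = 1243

Write SRAS as y = 1315 + 8p − 392 = 923 + 8p.
Set AD = SRAS: 1723 − 12p = 923 + 8p, so 800 = 20p and p = 40.
Then y = 1723 − 12·40 = 1243.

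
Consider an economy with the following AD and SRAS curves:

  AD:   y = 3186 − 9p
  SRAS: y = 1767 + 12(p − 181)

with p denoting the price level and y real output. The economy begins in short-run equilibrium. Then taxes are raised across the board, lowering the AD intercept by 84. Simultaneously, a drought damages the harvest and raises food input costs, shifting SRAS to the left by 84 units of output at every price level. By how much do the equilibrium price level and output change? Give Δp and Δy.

After both shocks: AD is y = 3102 − 9p and SRAS is y = 12p − 489.
Setting them equal: 3591 = 21p, so p = 171.
y = 3102 − 9·171 = 1563.
Initially p = 171, y = 1647, so Δp = +0 and Δy = -84.

Δp = +0, Δy = -84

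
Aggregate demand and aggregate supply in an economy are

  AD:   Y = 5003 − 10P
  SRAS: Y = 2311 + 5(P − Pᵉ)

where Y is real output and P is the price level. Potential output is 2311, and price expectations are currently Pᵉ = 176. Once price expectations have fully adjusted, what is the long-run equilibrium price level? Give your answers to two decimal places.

Long-run P = 269.20

Short run: with Pᵉ = 176, SRAS is Y = 1431 + 5P. Setting AD = SRAS gives 3572 = 15P, so P = 238.13 and Y = 5003 − 10P = 2621.67.
Output 2621.67 is above potential 2311, so over time expected prices rise and SRAS shifts left until Y returns to 2311.
Long run: Y = 2311 on the AD curve gives 2311 = 5003 − 10P, so P = 269.20.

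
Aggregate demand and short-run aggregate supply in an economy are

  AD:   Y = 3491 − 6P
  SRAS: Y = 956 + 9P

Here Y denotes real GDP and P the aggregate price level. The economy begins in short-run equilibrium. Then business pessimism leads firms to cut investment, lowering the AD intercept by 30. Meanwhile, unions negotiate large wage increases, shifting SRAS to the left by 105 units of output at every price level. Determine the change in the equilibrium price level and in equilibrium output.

After both shocks: AD is Y = 3461 − 6P and SRAS is Y = 851 + 9P.
Setting them equal: 2610 = 15P, so P = 174.
Y = 3461 − 6·174 = 2417.
Initially P = 169, Y = 2477, so ΔP = +5 and ΔY = -60.

ΔP = +5, ΔY = -60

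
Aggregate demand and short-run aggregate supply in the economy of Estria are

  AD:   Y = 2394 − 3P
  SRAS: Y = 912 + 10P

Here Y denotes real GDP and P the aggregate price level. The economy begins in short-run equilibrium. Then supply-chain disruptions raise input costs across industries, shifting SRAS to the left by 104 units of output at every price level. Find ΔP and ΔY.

This is a negative supply shock: SRAS shifts left.
New SRAS: Y = 808 + 10P.
Set AD = SRAS: 2394 − 3P = 808 + 10P, so 1586 = 13P and P = 122.
Y = 2394 − 3·122 = 2028.
Initially P = 114, Y = 2052, so ΔP = +8 and ΔY = -24.

ΔP = +8, ΔY = -24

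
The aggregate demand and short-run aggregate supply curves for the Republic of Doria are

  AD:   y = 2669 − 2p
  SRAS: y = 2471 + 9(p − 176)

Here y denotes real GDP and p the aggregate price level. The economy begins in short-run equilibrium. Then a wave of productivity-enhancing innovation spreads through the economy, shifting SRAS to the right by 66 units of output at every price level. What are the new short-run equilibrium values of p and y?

This is a positive supply shock: SRAS shifts right.
New SRAS: y = 953 + 9p.
Set AD = SRAS: 2669 − 2p = 953 + 9p, so 1716 = 11p and p = 156.
y = 2669 − 2·156 = 2357.

p = 156, y = 2357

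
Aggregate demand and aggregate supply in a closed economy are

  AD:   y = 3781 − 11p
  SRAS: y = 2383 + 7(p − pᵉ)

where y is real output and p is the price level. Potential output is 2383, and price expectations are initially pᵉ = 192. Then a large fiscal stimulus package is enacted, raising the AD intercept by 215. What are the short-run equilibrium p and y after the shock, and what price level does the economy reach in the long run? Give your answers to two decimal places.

Short run: p = 164.28, y = 2188.94. Long run: p = 146.64.

AD shifts right: new AD is y = 3996 − 11p. With pᵉ = 192, SRAS is y = 1039 + 7p.
Short run: 3996 − 11p = 1039 + 7p gives 2957 = 18p, so p = 164.28 and y = 3996 − 11p = 2188.94.
y = 2188.94 is below potential 2383; expectations adjust and SRAS shifts right until y = 2383.
Long run: on the new AD curve, 2383 = 3996 − 11p gives p = 146.64.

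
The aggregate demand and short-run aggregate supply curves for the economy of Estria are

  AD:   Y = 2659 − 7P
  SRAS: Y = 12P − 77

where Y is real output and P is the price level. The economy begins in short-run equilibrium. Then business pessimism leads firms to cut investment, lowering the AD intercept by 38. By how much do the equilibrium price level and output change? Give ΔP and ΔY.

This is a negative demand shock: AD shifts left.
New AD: Y = 2621 − 7P.
Set AD = SRAS: 2621 − 7P = 12P − 77, so 2698 = 19P and P = 142.
Y = 2621 − 7·142 = 1627.
Initially P = 144, Y = 1651, so ΔP = -2 and ΔY = -24.

ΔP = -2, ΔY = -24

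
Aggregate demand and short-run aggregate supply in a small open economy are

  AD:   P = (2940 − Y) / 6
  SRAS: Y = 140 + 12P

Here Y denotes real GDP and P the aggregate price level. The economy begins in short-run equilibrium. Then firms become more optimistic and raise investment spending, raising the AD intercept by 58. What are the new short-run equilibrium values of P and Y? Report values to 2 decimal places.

This is a positive demand shock: AD shifts right.
New AD: Y = 2998 − 6P.
Set AD = SRAS: 2998 − 6P = 140 + 12P, so 2858 = 18P and P = 158.78.
Substituting into AD, Y = 2045.33.

P = 158.78, Y = 2045.33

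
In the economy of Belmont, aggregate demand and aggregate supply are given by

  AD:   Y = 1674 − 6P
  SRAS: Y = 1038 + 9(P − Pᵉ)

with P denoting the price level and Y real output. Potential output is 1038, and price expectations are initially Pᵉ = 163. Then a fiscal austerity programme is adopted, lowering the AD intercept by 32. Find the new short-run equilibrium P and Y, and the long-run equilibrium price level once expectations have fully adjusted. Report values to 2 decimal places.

AD shifts left: new AD is Y = 1642 − 6P. With Pᵉ = 163, SRAS is Y = 9P − 429.
Short run: 1642 − 6P = 9P − 429 gives 2071 = 15P, so P = 138.07 and Y = 1642 − 6P = 813.60.
Y = 813.60 is below potential 1038; expectations adjust and SRAS shifts right until Y = 1038.
Long run: on the new AD curve, 1038 = 1642 − 6P gives P = 100.67.

Short run: P = 138.07, Y = 813.60. Long run: P = 100.67.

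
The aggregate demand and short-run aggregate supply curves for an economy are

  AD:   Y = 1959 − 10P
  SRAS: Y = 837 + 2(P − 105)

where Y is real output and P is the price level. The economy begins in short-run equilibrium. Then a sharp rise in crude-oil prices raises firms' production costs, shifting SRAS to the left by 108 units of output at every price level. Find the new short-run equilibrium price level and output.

This is a negative supply shock: SRAS shifts left.
New SRAS: Y = 519 + 2P.
Set AD = SRAS: 1959 − 10P = 519 + 2P, so 1440 = 12P and P = 120.
Y = 1959 − 10·120 = 759.

P = 120, Y = 759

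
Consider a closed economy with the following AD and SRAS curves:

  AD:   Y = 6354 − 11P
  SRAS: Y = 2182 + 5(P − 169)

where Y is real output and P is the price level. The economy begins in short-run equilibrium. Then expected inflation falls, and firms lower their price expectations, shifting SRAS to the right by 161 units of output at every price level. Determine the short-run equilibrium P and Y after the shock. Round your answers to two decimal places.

P = 303.50, Y = 3015.50

This is a positive supply shock: SRAS shifts right.
New SRAS: Y = 1498 + 5P.
Set AD = SRAS: 6354 − 11P = 1498 + 5P, so 4856 = 16P and P = 303.50.
Substituting into AD, Y = 3015.50.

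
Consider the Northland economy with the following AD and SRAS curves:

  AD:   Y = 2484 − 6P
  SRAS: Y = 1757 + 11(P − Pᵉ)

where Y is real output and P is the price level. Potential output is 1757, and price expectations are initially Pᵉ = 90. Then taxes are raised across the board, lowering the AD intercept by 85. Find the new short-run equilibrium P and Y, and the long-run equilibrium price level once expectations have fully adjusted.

Short run: P = 96, Y = 1823. Long run: P = 107.

AD shifts left: new AD is Y = 2399 − 6P. With Pᵉ = 90, SRAS is Y = 767 + 11P.
Short run: 2399 − 6P = 767 + 11P gives 1632 = 17P, so P = 96 and Y = 2399 − 6·96 = 1823.
Y = 1823 is above potential 1757; expectations adjust and SRAS shifts left until Y = 1757.
Long run: on the new AD curve, 1757 = 2399 − 6P gives P = 107.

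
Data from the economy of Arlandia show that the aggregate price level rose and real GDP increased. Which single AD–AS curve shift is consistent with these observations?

P rose and Y rose. An AD shift moves P and Y in the same direction; an SRAS shift moves them in opposite directions.
Here P and Y moved in the same direction, so the AD curve shifted.
Since Y rose, AD shifted right.

AD shifted right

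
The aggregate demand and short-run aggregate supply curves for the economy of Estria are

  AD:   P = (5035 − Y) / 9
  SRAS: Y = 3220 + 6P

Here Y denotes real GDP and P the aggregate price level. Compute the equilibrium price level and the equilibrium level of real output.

Rearrange AD to Y = 5035 − 9P.
Set AD = SRAS: 5035 − 9P = 3220 + 6P, so 1815 = 15P and P = 121.
Then Y = 5035 − 9·121 = 3946.

P = 121, Y = 3946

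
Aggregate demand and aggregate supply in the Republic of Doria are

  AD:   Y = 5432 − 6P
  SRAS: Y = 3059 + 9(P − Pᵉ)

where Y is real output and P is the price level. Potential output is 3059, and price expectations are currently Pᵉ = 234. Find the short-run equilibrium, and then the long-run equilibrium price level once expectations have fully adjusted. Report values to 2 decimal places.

Short run: P = 298.60, Y = 3640.40. Long run: P = 395.50.

Short run: with Pᵉ = 234, SRAS is Y = 953 + 9P. Setting AD = SRAS gives 4479 = 15P, so P = 298.60 and Y = 5432 − 6P = 3640.40.
Output 3640.40 is above potential 3059, so over time expected prices rise and SRAS shifts left until Y returns to 3059.
Long run: Y = 3059 on the AD curve gives 3059 = 5432 − 6P, so P = 395.50.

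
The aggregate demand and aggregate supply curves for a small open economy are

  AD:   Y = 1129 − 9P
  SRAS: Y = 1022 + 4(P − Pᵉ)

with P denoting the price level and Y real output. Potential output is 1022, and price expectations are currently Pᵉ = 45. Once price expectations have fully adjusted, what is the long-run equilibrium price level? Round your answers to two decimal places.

Short run: with Pᵉ = 45, SRAS is Y = 842 + 4P. Setting AD = SRAS gives 287 = 13P, so P = 22.08 and Y = 1129 − 9P = 930.31.
Output 930.31 is below potential 1022, so over time expected prices fall and SRAS shifts right until Y returns to 1022.
Long run: Y = 1022 on the AD curve gives 1022 = 1129 − 9P, so P = 11.89.

Long-run P = 11.89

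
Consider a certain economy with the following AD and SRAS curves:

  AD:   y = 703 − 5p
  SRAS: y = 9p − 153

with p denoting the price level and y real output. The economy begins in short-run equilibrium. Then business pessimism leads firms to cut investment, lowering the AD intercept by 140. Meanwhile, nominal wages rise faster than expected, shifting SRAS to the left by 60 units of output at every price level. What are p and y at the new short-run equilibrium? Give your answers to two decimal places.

After both shocks: AD is y = 563 − 5p and SRAS is y = 9p − 213.
Setting them equal: 776 = 14p, so p = 55.43.
Substituting into AD, y = 285.86.

p = 55.43, y = 285.86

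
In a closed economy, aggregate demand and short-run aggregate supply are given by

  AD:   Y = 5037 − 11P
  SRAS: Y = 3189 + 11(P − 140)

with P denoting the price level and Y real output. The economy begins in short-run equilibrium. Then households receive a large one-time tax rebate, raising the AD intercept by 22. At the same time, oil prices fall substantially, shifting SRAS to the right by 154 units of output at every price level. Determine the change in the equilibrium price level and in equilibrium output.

After both shocks: AD is Y = 5059 − 11P and SRAS is Y = 1803 + 11P.
Setting them equal: 3256 = 22P, so P = 148.
Y = 5059 − 11·148 = 3431.
Initially P = 154, Y = 3343, so ΔP = -6 and ΔY = +88.

ΔP = -6, ΔY = +88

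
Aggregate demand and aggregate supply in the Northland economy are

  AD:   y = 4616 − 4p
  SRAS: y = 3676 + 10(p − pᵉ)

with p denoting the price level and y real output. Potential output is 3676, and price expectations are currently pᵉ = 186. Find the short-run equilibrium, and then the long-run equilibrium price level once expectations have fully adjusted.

Short run: with pᵉ = 186, SRAS is y = 1816 + 10p. Setting AD = SRAS gives 2800 = 14p, so p = 200 and y = 4616 − 4·200 = 3816.
Output 3816 is above potential 3676, so over time expected prices rise and SRAS shifts left until y returns to 3676.
Long run: y = 3676 on the AD curve gives 3676 = 4616 − 4p, so p = 235.

Short run: p = 200, y = 3816. Long run: p = 235.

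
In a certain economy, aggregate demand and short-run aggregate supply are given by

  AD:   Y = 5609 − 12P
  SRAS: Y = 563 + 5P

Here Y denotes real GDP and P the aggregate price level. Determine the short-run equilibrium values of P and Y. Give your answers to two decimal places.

P = 296.82, Y = 2047.12

Set AD = SRAS: 5609 − 12P = 563 + 5P, so 5046 = 17P and P = 296.82.
Substituting into AD, Y = 5609 − 12P = 2047.12.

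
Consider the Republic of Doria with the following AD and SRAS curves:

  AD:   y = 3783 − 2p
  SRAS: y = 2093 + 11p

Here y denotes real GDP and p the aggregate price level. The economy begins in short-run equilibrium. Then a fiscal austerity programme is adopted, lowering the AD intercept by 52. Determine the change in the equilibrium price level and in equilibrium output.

Δp = -4, Δy = -44

This is a negative demand shock: AD shifts left.
New AD: y = 3731 − 2p.
Set AD = SRAS: 3731 − 2p = 2093 + 11p, so 1638 = 13p and p = 126.
y = 3731 − 2·126 = 3479.
Initially p = 130, y = 3523, so Δp = -4 and Δy = -44.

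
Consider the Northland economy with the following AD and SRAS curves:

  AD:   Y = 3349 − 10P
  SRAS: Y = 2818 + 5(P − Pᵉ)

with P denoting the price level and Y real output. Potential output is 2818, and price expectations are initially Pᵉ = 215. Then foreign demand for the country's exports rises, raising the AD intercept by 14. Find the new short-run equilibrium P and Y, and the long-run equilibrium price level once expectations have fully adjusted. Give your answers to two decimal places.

AD shifts right: new AD is Y = 3363 − 10P. With Pᵉ = 215, SRAS is Y = 1743 + 5P.
Short run: 3363 − 10P = 1743 + 5P gives 1620 = 15P, so P = 108.00 and Y = 3363 − 10P = 2283.00.
Y = 2283.00 is below potential 2818; expectations adjust and SRAS shifts right until Y = 2818.
Long run: on the new AD curve, 2818 = 3363 − 10P gives P = 54.50.

Short run: P = 108.00, Y = 2283.00. Long run: P = 54.50.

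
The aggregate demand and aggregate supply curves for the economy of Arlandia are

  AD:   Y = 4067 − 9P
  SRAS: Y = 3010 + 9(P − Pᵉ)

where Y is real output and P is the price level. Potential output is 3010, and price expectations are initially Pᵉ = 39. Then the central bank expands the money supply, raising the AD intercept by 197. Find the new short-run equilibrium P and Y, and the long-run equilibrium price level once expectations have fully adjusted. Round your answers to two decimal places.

AD shifts right: new AD is Y = 4264 − 9P. With Pᵉ = 39, SRAS is Y = 2659 + 9P.
Short run: 4264 − 9P = 2659 + 9P gives 1605 = 18P, so P = 89.17 and Y = 4264 − 9P = 3461.50.
Y = 3461.50 is above potential 3010; expectations adjust and SRAS shifts left until Y = 3010.
Long run: on the new AD curve, 3010 = 4264 − 9P gives P = 139.33.

Short run: P = 89.17, Y = 3461.50. Long run: P = 139.33.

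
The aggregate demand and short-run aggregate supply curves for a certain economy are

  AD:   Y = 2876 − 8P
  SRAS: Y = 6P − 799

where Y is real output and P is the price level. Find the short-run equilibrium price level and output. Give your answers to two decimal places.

P = 262.50, Y = 776.00

Set AD = SRAS: 2876 − 8P = 6P − 799, so 3675 = 14P and P = 262.50.
Substituting into AD, Y = 2876 − 8P = 776.00.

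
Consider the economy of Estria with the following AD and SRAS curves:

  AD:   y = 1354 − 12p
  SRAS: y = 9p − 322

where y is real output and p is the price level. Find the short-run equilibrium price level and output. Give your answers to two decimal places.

Set AD = SRAS: 1354 − 12p = 9p − 322, so 1676 = 21p and p = 79.81.
Substituting into AD, y = 1354 − 12p = 396.29.

p = 79.81, y = 396.29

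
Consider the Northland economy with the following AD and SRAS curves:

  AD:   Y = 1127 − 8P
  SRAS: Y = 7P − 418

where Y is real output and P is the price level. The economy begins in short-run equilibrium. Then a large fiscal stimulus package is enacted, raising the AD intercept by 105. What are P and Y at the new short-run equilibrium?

This is a positive demand shock: AD shifts right.
New AD: Y = 1232 − 8P.
Set AD = SRAS: 1232 − 8P = 7P − 418, so 1650 = 15P and P = 110.
Y = 1232 − 8·110 = 352.

P = 110, Y = 352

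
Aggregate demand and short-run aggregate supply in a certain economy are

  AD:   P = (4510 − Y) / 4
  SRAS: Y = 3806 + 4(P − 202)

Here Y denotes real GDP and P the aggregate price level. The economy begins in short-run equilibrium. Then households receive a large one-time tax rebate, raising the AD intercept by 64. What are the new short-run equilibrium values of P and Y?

P = 197, Y = 3786

This is a positive demand shock: AD shifts right.
New AD: Y = 4574 − 4P.
SRAS can be written Y = 2998 + 4P.
Set AD = SRAS: 4574 − 4P = 2998 + 4P, so 1576 = 8P and P = 197.
Y = 4574 − 4·197 = 3786.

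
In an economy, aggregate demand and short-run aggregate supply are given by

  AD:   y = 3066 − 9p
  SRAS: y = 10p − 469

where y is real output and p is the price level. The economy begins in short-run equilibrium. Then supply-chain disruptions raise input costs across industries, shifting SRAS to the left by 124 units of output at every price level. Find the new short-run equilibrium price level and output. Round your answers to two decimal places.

This is a negative supply shock: SRAS shifts left.
New SRAS: y = 10p − 593.
Set AD = SRAS: 3066 − 9p = 10p − 593, so 3659 = 19p and p = 192.58.
Substituting into AD, y = 1332.79.

p = 192.58, y = 1332.79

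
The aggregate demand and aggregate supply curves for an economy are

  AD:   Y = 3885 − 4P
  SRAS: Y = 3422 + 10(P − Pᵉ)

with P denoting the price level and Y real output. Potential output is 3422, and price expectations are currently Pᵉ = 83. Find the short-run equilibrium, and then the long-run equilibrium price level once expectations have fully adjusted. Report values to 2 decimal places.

Short run: with Pᵉ = 83, SRAS is Y = 2592 + 10P. Setting AD = SRAS gives 1293 = 14P, so P = 92.36 and Y = 3885 − 4P = 3515.57.
Output 3515.57 is above potential 3422, so over time expected prices rise and SRAS shifts left until Y returns to 3422.
Long run: Y = 3422 on the AD curve gives 3422 = 3885 − 4P, so P = 115.75.

Short run: P = 92.36, Y = 3515.57. Long run: P = 115.75.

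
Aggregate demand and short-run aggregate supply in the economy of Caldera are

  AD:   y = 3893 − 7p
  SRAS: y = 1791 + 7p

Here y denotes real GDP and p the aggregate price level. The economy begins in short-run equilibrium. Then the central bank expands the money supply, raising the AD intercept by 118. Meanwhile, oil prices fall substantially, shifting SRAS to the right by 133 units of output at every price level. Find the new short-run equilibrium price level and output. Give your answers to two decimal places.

After both shocks: AD is y = 4011 − 7p and SRAS is y = 1924 + 7p.
Setting them equal: 2087 = 14p, so p = 149.07.
Substituting into AD, y = 2967.50.

p = 149.07, y = 2967.50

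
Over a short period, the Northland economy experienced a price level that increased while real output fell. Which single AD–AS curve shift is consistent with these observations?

SRAS shifted left

P rose and Y fell. An AD shift moves P and Y in the same direction; an SRAS shift moves them in opposite directions.
Here P and Y moved in opposite directions, so the SRAS curve shifted.
Since Y fell, SRAS shifted left.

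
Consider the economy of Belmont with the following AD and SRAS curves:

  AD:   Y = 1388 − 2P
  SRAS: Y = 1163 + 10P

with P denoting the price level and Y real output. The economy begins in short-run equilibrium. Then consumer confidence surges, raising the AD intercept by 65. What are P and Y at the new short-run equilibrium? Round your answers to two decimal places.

This is a positive demand shock: AD shifts right.
New AD: Y = 1453 − 2P.
Set AD = SRAS: 1453 − 2P = 1163 + 10P, so 290 = 12P and P = 24.17.
Substituting into AD, Y = 1404.67.

P = 24.17, Y = 1404.67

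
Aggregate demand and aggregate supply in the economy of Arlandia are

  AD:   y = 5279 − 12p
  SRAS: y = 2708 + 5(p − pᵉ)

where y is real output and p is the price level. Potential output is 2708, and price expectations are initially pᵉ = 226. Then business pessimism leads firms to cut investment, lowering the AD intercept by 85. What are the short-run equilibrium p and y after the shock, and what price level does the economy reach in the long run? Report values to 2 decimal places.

Short run: p = 212.71, y = 2641.53. Long run: p = 207.17.

AD shifts left: new AD is y = 5194 − 12p. With pᵉ = 226, SRAS is y = 1578 + 5p.
Short run: 5194 − 12p = 1578 + 5p gives 3616 = 17p, so p = 212.71 and y = 5194 − 12p = 2641.53.
y = 2641.53 is below potential 2708; expectations adjust and SRAS shifts right until y = 2708.
Long run: on the new AD curve, 2708 = 5194 − 12p gives p = 207.17.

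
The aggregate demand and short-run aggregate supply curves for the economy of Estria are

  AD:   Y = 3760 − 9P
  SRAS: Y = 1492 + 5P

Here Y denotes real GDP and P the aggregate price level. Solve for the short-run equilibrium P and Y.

P = 162, Y = 2302

Set AD = SRAS: 3760 − 9P = 1492 + 5P, so 2268 = 14P and P = 162.
Then Y = 3760 − 9·162 = 2302.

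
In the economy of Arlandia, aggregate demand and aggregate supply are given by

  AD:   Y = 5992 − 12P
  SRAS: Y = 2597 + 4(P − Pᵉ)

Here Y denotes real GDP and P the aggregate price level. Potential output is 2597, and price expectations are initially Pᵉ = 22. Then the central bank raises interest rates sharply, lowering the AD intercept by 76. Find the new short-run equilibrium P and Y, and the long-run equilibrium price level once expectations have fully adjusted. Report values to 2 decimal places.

Short run: P = 212.94, Y = 3360.75. Long run: P = 276.58.

AD shifts left: new AD is Y = 5916 − 12P. With Pᵉ = 22, SRAS is Y = 2509 + 4P.
Short run: 5916 − 12P = 2509 + 4P gives 3407 = 16P, so P = 212.94 and Y = 5916 − 12P = 3360.75.
Y = 3360.75 is above potential 2597; expectations adjust and SRAS shifts left until Y = 2597.
Long run: on the new AD curve, 2597 = 5916 − 12P gives P = 276.58.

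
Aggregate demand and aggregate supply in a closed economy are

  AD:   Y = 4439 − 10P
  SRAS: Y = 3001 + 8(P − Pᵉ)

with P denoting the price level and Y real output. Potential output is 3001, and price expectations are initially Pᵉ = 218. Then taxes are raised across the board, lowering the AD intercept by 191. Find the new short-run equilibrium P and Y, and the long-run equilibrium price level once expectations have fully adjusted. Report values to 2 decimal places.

AD shifts left: new AD is Y = 4248 − 10P. With Pᵉ = 218, SRAS is Y = 1257 + 8P.
Short run: 4248 − 10P = 1257 + 8P gives 2991 = 18P, so P = 166.17 and Y = 4248 − 10P = 2586.33.
Y = 2586.33 is below potential 3001; expectations adjust and SRAS shifts right until Y = 3001.
Long run: on the new AD curve, 3001 = 4248 − 10P gives P = 124.70.

Short run: P = 166.17, Y = 2586.33. Long run: P = 124.70.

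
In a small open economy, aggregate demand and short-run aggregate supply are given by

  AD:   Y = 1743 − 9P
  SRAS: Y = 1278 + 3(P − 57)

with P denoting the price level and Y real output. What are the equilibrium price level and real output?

P = 53, Y = 1266

Write SRAS as Y = 1278 + 3P − 171 = 1107 + 3P.
Set AD = SRAS: 1743 − 9P = 1107 + 3P, so 636 = 12P and P = 53.
Then Y = 1743 − 9·53 = 1266.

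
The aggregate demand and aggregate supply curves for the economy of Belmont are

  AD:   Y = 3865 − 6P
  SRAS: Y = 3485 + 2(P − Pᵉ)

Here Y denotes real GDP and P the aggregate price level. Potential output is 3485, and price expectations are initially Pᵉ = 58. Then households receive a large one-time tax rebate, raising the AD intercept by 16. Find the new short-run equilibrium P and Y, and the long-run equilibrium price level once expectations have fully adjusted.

Short run: P = 64, Y = 3497. Long run: P = 66.

AD shifts right: new AD is Y = 3881 − 6P. With Pᵉ = 58, SRAS is Y = 3369 + 2P.
Short run: 3881 − 6P = 3369 + 2P gives 512 = 8P, so P = 64 and Y = 3881 − 6·64 = 3497.
Y = 3497 is above potential 3485; expectations adjust and SRAS shifts left until Y = 3485.
Long run: on the new AD curve, 3485 = 3881 − 6P gives P = 66.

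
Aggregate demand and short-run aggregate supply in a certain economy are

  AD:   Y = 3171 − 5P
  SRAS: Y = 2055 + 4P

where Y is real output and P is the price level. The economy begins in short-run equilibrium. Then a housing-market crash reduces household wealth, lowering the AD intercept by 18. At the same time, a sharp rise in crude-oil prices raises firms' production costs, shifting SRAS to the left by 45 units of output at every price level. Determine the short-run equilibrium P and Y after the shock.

P = 127, Y = 2518

After both shocks: AD is Y = 3153 − 5P and SRAS is Y = 2010 + 4P.
Setting them equal: 1143 = 9P, so P = 127.
Y = 3153 − 5·127 = 2518.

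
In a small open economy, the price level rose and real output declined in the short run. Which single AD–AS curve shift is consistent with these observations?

SRAS shifted left

P rose and Y fell. An AD shift moves P and Y in the same direction; an SRAS shift moves them in opposite directions.
Here P and Y moved in opposite directions, so the SRAS curve shifted.
Since Y fell, SRAS shifted left.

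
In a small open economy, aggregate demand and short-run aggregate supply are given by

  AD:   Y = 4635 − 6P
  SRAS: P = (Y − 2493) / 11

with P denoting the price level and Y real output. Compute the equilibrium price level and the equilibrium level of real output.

P = 126, Y = 3879

Rearrange SRAS to Y = 2493 + 11P.
Set AD = SRAS: 4635 − 6P = 2493 + 11P, so 2142 = 17P and P = 126.
Then Y = 4635 − 6·126 = 3879.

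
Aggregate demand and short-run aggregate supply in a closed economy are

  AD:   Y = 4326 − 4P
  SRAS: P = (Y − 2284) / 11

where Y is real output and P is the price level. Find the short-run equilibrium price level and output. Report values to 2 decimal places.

P = 136.13, Y = 3781.47

Rearrange SRAS to Y = 2284 + 11P.
Set AD = SRAS: 4326 − 4P = 2284 + 11P, so 2042 = 15P and P = 136.13.
Substituting into AD, Y = 4326 − 4P = 3781.47.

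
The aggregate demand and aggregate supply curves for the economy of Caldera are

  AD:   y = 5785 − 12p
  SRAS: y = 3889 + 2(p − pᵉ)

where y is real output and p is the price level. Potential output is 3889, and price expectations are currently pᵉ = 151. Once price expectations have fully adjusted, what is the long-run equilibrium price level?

Short run: with pᵉ = 151, SRAS is y = 3587 + 2p. Setting AD = SRAS gives 2198 = 14p, so p = 157 and y = 5785 − 12·157 = 3901.
Output 3901 is above potential 3889, so over time expected prices rise and SRAS shifts left until y returns to 3889.
Long run: y = 3889 on the AD curve gives 3889 = 5785 − 12p, so p = 158.

Long-run p = 158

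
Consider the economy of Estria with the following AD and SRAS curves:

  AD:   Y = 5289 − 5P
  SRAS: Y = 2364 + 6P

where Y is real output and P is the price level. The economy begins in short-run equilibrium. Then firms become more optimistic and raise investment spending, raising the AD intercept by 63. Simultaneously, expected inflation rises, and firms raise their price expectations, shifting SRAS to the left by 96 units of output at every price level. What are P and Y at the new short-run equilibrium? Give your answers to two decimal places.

P = 280.36, Y = 3950.18

After both shocks: AD is Y = 5352 − 5P and SRAS is Y = 2268 + 6P.
Setting them equal: 3084 = 11P, so P = 280.36.
Substituting into AD, Y = 3950.18.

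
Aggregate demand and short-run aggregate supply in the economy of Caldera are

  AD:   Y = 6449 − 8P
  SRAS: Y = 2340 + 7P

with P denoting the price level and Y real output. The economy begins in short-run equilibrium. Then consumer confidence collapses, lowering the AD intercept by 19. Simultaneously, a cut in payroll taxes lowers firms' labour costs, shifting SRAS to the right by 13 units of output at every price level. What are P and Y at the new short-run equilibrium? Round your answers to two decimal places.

P = 271.80, Y = 4255.60

After both shocks: AD is Y = 6430 − 8P and SRAS is Y = 2353 + 7P.
Setting them equal: 4077 = 15P, so P = 271.80.
Substituting into AD, Y = 4255.60.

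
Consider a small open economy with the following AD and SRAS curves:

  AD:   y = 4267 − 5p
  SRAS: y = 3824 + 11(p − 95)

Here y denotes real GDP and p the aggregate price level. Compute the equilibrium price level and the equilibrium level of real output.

p = 93, y = 3802

Write SRAS as y = 3824 + 11p − 1045 = 2779 + 11p.
Set AD = SRAS: 4267 − 5p = 2779 + 11p, so 1488 = 16p and p = 93.
Then y = 4267 − 5·93 = 3802.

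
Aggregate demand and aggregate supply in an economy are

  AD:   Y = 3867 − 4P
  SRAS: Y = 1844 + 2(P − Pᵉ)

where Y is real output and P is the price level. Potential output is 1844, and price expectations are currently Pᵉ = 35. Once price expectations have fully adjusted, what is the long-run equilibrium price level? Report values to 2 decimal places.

Short run: with Pᵉ = 35, SRAS is Y = 1774 + 2P. Setting AD = SRAS gives 2093 = 6P, so P = 348.83 and Y = 3867 − 4P = 2471.67.
Output 2471.67 is above potential 1844, so over time expected prices rise and SRAS shifts left until Y returns to 1844.
Long run: Y = 1844 on the AD curve gives 1844 = 3867 − 4P, so P = 505.75.

Long-run P = 505.75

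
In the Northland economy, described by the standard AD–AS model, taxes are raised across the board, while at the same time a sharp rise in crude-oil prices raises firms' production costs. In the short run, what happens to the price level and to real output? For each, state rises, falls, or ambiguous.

Price level: ambiguous; output: falls

The first event is a negative demand shock: AD shifts left, which by itself pushes P down and Y down.
The second is an adverse supply shock: SRAS shifts left, which by itself pushes P up and Y down.
The two shocks push P in opposite directions, so the effect on P is ambiguous. Both shocks push Y down, so Y falls.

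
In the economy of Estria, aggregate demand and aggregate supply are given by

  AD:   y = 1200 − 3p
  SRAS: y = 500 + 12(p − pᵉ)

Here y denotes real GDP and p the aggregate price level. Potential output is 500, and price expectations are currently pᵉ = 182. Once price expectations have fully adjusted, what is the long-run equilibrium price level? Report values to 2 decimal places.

Long-run p = 233.33

Short run: with pᵉ = 182, SRAS is y = 12p − 1684. Setting AD = SRAS gives 2884 = 15p, so p = 192.27 and y = 1200 − 3p = 623.20.
Output 623.20 is above potential 500, so over time expected prices rise and SRAS shifts left until y returns to 500.
Long run: y = 500 on the AD curve gives 500 = 1200 − 3p, so p = 233.33.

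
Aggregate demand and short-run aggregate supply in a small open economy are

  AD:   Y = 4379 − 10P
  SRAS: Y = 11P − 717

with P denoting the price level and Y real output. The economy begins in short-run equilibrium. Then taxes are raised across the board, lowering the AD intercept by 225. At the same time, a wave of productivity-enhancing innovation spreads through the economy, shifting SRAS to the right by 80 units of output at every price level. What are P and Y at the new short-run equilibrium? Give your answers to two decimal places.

After both shocks: AD is Y = 4154 − 10P and SRAS is Y = 11P − 637.
Setting them equal: 4791 = 21P, so P = 228.14.
Substituting into AD, Y = 1872.57.

P = 228.14, Y = 1872.57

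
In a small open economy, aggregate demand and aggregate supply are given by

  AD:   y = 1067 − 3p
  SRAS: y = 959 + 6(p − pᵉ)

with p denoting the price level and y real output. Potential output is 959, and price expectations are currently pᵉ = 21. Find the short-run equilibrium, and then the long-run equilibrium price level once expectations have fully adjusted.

Short run: with pᵉ = 21, SRAS is y = 833 + 6p. Setting AD = SRAS gives 234 = 9p, so p = 26 and y = 1067 − 3·26 = 989.
Output 989 is above potential 959, so over time expected prices rise and SRAS shifts left until y returns to 959.
Long run: y = 959 on the AD curve gives 959 = 1067 − 3p, so p = 36.

Short run: p = 26, y = 989. Long run: p = 36.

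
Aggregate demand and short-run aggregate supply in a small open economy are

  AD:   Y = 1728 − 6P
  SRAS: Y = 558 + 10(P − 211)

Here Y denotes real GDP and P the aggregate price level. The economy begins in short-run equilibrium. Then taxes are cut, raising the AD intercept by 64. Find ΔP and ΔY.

ΔP = +4, ΔY = +40

This is a positive demand shock: AD shifts right.
New AD: Y = 1792 − 6P.
SRAS can be written Y = 10P − 1552.
Set AD = SRAS: 1792 − 6P = 10P − 1552, so 3344 = 16P and P = 209.
Y = 1792 − 6·209 = 538.
Initially P = 205, Y = 498, so ΔP = +4 and ΔY = +40.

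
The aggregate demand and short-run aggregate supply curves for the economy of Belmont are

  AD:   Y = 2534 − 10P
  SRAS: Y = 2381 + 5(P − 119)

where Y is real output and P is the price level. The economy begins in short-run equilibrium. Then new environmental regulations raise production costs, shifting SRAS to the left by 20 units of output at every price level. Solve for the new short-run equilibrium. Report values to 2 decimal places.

This is a negative supply shock: SRAS shifts left.
New SRAS: Y = 1766 + 5P.
Set AD = SRAS: 2534 − 10P = 1766 + 5P, so 768 = 15P and P = 51.20.
Substituting into AD, Y = 2022.00.

P = 51.20, Y = 2022.00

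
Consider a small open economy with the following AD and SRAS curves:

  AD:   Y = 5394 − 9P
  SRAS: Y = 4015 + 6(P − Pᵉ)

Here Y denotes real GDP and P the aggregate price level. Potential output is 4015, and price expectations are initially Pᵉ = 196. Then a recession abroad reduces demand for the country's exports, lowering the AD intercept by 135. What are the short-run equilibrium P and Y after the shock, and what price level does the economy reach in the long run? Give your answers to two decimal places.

Short run: P = 161.33, Y = 3807.00. Long run: P = 138.22.

AD shifts left: new AD is Y = 5259 − 9P. With Pᵉ = 196, SRAS is Y = 2839 + 6P.
Short run: 5259 − 9P = 2839 + 6P gives 2420 = 15P, so P = 161.33 and Y = 5259 − 9P = 3807.00.
Y = 3807.00 is below potential 4015; expectations adjust and SRAS shifts right until Y = 4015.
Long run: on the new AD curve, 4015 = 5259 − 9P gives P = 138.22.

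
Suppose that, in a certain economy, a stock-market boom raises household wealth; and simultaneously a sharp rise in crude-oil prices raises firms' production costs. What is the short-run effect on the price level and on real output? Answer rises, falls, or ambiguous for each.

The first event is a positive demand shock: AD shifts right, which by itself pushes P up and Y up.
The second is an adverse supply shock: SRAS shifts left, which by itself pushes P up and Y down.
Both shocks push P up, so P rises. The two shocks push Y in opposite directions, so the effect on Y is ambiguous.

Price level: rises; output: ambiguous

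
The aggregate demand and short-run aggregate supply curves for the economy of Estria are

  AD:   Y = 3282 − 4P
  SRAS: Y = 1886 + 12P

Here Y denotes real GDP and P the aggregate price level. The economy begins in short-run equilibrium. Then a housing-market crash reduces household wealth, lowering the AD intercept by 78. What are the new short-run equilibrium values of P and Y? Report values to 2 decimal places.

P = 82.38, Y = 2874.50

This is a negative demand shock: AD shifts left.
New AD: Y = 3204 − 4P.
Set AD = SRAS: 3204 − 4P = 1886 + 12P, so 1318 = 16P and P = 82.38.
Substituting into AD, Y = 2874.50.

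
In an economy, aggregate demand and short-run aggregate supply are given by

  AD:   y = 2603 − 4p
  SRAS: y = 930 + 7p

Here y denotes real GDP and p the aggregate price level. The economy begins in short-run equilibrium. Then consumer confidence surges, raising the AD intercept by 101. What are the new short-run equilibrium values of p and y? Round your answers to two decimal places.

p = 161.27, y = 2058.91

This is a positive demand shock: AD shifts right.
New AD: y = 2704 − 4p.
Set AD = SRAS: 2704 − 4p = 930 + 7p, so 1774 = 11p and p = 161.27.
Substituting into AD, y = 2058.91.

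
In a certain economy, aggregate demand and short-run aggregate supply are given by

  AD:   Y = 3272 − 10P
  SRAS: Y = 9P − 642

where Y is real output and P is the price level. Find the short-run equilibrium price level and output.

Set AD = SRAS: 3272 − 10P = 9P − 642, so 3914 = 19P and P = 206.
Then Y = 3272 − 10·206 = 1212.

P = 206, Y = 1212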